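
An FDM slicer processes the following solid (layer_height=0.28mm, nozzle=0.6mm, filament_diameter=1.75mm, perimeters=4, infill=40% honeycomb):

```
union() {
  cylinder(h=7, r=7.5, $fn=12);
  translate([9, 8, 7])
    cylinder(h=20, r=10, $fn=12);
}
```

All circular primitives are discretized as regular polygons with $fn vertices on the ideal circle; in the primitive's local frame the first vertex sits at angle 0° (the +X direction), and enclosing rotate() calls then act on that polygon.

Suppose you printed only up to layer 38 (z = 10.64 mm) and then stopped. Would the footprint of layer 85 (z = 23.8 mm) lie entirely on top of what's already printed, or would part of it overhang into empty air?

Compare the two slices. At z = 10.64: the cylinder is not intersected at this z (z outside [0, 7]); the r=10 cylinder at (9, 8) contributes a regular 12-gon of circumradius 10 (area = (12/2)·10.000²·sin(360°/12) = 300.00 mm²); Combining (union): only the r=10 cylinder at (9, 8) is present, so the union is just that shape — area = 300.00 mm². At z = 23.8: the cylinder is not intersected at this z (z outside [0, 7]); the r=10 cylinder at (9, 8) contributes a regular 12-gon of circumradius 10 (area = (12/2)·10.000²·sin(360°/12) = 300.00 mm²); Merging all regions: only the r=10 cylinder at (9, 8) is present, so the union is just that shape — area = 300.00 mm². Checking containment: the cross-section at z = 23.8 is a subset of the cross-section at z = 10.64.

entirely on top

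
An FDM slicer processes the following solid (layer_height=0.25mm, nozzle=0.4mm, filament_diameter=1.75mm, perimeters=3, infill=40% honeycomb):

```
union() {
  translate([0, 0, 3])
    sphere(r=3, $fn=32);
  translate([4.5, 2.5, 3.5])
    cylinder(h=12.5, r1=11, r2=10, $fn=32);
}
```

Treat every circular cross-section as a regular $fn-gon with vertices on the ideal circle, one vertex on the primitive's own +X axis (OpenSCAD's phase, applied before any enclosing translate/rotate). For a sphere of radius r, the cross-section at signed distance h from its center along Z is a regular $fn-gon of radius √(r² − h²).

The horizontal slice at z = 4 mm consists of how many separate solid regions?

At z = 4 mm: the sphere: section is a regular 32-gon, circumradius = √(r²−h²) = √(3²−1²) = 2.828; the cone at (4.5, 2.5) contributes a regular 32-gon of circumradius 10.960 (interpolated between r1=11 and r2=10 at t=0.040); Taking the union: the r=3 sphere lies entirely inside the cone at (4.5, 2.5), so the union is just the cone at (4.5, 2.5) — 1 connected region. The result has 1 disconnected region.

1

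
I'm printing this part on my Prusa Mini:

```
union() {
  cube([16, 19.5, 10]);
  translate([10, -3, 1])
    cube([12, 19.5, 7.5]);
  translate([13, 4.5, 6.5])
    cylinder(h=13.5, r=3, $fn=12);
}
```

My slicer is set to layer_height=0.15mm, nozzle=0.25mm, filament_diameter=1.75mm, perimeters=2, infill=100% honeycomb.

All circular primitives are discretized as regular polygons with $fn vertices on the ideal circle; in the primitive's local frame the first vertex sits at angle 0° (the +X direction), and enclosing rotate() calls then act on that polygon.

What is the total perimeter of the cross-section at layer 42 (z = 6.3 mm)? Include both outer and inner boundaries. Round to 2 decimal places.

89.00 mm

At z = 6.3 mm: the cube (footprint 16×19.5) is included at this height (perimeter 71.00 mm); the cube at (10, -3) is present — its section is the full 12×19.5 rectangle (perimeter 63.00 mm); the cylinder at (13, 4.5) is not intersected at this z (z outside [6.5, 20]); Merging all regions: the regions partially overlap (shared area 99.00 mm²), so the edge portions inside another operand are dropped and the merged outline is re-measured after clipping — boundary = 89.00 mm. Overall, the cross-section is a single solid region. Total boundary length (outer) = 89.00 mm.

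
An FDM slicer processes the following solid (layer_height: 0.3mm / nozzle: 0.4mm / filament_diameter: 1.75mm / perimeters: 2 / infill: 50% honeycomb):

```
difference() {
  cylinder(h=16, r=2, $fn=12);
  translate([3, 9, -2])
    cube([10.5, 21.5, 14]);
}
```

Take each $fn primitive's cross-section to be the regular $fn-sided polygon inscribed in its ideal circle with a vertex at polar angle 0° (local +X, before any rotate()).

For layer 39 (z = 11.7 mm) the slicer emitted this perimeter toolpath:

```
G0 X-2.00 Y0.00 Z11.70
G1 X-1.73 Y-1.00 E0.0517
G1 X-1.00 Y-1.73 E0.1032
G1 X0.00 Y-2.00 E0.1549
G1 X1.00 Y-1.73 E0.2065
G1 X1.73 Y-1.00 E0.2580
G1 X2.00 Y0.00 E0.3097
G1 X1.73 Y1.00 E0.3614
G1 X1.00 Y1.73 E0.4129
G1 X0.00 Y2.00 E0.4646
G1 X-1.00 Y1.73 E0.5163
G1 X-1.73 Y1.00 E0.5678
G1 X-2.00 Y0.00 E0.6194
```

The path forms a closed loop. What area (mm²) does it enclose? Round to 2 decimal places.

Apply the shoelace formula to the sequence of (X, Y) vertices; enclosed area = 11.99 mm².

11.99 mm²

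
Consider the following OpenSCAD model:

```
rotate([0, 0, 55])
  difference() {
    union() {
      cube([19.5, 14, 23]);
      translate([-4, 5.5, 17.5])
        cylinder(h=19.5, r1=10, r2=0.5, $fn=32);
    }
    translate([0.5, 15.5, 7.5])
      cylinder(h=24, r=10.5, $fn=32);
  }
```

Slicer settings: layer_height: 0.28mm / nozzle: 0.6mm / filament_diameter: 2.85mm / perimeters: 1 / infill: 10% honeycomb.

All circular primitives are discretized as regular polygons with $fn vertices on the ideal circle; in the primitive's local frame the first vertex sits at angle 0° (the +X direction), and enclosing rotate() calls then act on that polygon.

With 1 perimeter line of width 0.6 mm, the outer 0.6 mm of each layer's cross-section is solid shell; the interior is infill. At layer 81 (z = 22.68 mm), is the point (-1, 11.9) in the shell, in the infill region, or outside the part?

infill

At z = 22.68 mm: the cube (footprint 19.5×14) is included at this height; the cone at (-4, 5.5): at t=0.266 of its height the radius interpolates to r₁+(r₂−r₁)t = 7.476, giving a regular 32-gon of that circumradius; Combining (union): the regions partially overlap (shared area 30.20 mm²), so overlapping operands fuse into one piece — 1 connected region; the r=10.5 cylinder at (0.5, 15.5) gives a regular 32-gon of circumradius 10.5 (constant along its height); After the difference (first − rest): starting from that combined region, the r=10.5 cylinder at (0.5, 15.5) partially overlaps it — only the 125.36 mm² overlap (of its 344.14 mm²) is removed, clipping the outline — 1 connected region; (whole slice rotated 55° about Z — lengths, areas and connectivity unchanged). Overall, the cross-section is a single solid region. Undo the 55° rotation: the query point maps to (9.174, 7.645) in the un-rotated model frame. The nearest boundary edge runs (7.92, 8.08)→(9.23, 9.67); distance from the point to it = 1.24 mm. The point is inside the cross-section and 1.24 mm from the nearest boundary — more than the 0.6 mm shell width (1 × 0.6), so it's in the infill interior.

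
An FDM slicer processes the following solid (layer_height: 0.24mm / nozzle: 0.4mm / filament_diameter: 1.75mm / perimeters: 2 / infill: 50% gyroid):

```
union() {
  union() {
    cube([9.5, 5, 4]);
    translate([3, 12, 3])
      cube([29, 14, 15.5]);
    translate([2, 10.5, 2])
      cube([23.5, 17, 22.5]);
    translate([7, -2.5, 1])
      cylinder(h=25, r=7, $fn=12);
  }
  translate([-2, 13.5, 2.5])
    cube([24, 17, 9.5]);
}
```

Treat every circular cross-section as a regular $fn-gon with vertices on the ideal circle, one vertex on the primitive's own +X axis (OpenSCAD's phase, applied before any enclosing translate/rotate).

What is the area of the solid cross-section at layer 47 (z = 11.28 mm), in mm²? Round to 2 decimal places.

At z = 11.28 mm: the cube does not reach this height (z outside [0, 4]); the cube at (3, 12) is present — its section is the full 29×14 rectangle (area 406.00 mm²); the cube at (2, 10.5) is present — its section is the full 23.5×17 rectangle (area 399.50 mm²); the r=7 cylinder at (7, -2.5) gives a regular 12-gon of circumradius 7 (constant along its height) (area = (12/2)·7.000²·sin(360°/12) = 147.00 mm²); Taking the union: the regions partially overlap — summed areas 952.50 mm² minus the doubly-counted overlap 315.00 mm² gives 637.50 mm² — area = 637.50 mm²; the cube at (-2, 13.5) (footprint 24×17) is included at this height (area 408.00 mm²); Taking the union: the regions partially overlap — summed areas 1045.50 mm² minus the doubly-counted overlap 280.00 mm² gives 765.50 mm² — area = 765.50 mm². Overall, the cross-section has 2 separate islands. Net area = 765.50 mm².

765.50 mm²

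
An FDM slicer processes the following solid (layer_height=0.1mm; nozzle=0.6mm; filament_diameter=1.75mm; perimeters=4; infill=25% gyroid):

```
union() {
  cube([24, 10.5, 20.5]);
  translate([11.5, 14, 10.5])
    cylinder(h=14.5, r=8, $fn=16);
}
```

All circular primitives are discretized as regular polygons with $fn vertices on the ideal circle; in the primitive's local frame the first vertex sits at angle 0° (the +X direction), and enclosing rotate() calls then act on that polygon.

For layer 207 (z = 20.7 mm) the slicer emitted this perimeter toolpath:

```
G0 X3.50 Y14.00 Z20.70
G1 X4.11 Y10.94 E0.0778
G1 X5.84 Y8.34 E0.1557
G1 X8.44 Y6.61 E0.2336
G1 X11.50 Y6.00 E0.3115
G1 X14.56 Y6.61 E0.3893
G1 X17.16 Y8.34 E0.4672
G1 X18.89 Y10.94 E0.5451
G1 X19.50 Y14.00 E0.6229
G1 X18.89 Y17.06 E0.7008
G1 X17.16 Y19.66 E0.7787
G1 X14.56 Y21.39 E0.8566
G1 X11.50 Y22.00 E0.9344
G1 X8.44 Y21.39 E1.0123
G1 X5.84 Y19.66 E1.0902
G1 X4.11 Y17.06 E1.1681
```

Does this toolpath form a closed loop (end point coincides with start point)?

no

Start point (G0): (3.50, 14.00). End point (last G1): the path does not return to the start — open.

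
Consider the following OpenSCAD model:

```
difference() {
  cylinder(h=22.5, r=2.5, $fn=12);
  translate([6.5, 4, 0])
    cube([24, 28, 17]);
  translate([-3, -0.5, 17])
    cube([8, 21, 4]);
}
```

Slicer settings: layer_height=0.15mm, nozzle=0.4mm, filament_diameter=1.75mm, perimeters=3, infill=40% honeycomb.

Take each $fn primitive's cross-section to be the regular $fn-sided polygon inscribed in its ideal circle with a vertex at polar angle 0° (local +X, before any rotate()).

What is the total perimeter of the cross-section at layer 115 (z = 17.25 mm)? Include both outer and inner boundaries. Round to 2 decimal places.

At z = 17.25 mm: the r=2.5 cylinder gives a regular 12-gon of circumradius 2.5 (constant along its height) (perimeter = 2·12·2.500·sin(180°/12) = 15.53 mm); the cube at (6.5, 4) is not intersected at this z (z outside [0, 17]); the cube at (-3, -0.5) (footprint 8×21) is included at this height (perimeter 58.00 mm); Subtracting the remaining from the first: starting from the r=2.5 cylinder, the 8×21 cube at (-3, -0.5) partially overlaps it — only the 11.81 mm² overlap (of its 168.00 mm²) is removed, clipping the outline — boundary = 11.46 mm. Overall, the cross-section is a single solid region. Total boundary length (outer) = 11.46 mm.

11.46 mm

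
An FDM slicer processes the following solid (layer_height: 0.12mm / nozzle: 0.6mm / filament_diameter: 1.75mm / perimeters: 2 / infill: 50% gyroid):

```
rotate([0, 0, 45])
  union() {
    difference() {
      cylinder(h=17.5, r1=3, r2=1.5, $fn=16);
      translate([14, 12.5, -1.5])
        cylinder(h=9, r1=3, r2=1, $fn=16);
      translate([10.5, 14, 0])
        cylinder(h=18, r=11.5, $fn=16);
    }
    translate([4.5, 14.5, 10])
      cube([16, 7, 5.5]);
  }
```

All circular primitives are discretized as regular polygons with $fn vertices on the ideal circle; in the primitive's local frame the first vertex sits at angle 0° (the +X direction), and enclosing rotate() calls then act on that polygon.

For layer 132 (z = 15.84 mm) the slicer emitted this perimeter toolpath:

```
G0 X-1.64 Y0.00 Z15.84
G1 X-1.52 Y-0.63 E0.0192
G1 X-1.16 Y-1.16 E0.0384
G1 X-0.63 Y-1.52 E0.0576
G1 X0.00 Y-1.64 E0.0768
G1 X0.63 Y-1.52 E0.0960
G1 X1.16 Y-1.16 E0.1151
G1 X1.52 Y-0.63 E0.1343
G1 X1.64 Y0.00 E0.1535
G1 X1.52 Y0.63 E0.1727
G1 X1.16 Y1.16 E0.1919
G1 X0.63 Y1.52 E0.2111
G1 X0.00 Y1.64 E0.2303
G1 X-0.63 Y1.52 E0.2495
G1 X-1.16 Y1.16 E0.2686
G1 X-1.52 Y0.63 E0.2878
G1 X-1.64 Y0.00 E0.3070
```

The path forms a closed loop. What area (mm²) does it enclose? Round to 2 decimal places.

Apply the shoelace formula to the sequence of (X, Y) vertices; enclosed area = 8.26 mm².

8.26 mm²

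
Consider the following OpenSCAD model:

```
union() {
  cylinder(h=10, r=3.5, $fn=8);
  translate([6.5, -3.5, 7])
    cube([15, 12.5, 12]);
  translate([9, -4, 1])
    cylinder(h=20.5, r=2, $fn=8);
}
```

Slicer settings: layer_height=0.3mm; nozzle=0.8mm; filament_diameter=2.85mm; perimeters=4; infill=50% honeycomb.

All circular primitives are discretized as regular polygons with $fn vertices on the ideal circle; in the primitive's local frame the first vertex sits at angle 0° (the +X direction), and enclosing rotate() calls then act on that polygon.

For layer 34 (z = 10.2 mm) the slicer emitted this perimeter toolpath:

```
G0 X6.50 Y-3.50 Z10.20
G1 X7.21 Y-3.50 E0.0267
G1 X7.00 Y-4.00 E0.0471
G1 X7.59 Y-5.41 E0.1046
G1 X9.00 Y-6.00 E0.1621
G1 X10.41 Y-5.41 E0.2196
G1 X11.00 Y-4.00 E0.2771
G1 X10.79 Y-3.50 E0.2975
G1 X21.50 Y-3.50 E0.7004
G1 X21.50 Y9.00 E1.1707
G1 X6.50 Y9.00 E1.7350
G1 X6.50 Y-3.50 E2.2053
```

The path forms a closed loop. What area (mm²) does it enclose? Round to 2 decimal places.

195.03 mm²

Apply the shoelace formula to the sequence of (X, Y) vertices; enclosed area = 195.03 mm².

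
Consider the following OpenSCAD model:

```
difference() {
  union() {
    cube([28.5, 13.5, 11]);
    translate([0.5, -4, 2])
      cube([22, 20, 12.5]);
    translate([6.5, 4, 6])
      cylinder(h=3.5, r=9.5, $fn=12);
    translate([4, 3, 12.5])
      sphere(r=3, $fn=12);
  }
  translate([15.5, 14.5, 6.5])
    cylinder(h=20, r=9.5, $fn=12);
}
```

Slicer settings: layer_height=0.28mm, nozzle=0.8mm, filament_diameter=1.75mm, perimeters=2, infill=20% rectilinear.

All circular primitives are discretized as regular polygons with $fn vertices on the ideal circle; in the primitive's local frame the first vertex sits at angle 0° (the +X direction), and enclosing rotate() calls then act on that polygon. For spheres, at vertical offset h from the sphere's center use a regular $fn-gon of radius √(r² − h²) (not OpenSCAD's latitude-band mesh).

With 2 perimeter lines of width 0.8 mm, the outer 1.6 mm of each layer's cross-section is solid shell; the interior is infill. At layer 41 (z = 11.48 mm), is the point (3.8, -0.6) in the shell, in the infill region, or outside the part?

At z = 11.48 mm: the cube is not intersected at this z (z outside [0, 11]); the cube at (0.5, -4) (footprint 22×20) is included at this height; the cylinder at (6.5, 4) does not reach this height (z outside [6, 9.5]); the r=3 sphere at (4, 3) slices to a regular 12-gon of circumradius 2.821 (√(r²−h²) with h=1.02 from center); Combining (union): the r=3 sphere at (4, 3) lies entirely inside the 22×20 cube at (0.5, -4), so the union is just the 22×20 cube at (0.5, -4) — 1 connected region; the r=9.5 cylinder at (15.5, 14.5) gives a regular 12-gon of circumradius 9.5 (constant along its height); After the difference (first − rest): starting from the result so far, the r=9.5 cylinder at (15.5, 14.5) partially overlaps it — only the 150.22 mm² overlap (of its 270.75 mm²) is removed, clipping the outline — 1 connected region. Overall, the cross-section is a single solid region. The nearest boundary edge runs (0.50, -4.00)→(0.50, 16.00); distance from the point to it = 3.30 mm. The point is inside the cross-section and 3.30 mm from the nearest boundary — more than the 1.6 mm shell width (2 × 0.8), so it's in the infill interior.

infill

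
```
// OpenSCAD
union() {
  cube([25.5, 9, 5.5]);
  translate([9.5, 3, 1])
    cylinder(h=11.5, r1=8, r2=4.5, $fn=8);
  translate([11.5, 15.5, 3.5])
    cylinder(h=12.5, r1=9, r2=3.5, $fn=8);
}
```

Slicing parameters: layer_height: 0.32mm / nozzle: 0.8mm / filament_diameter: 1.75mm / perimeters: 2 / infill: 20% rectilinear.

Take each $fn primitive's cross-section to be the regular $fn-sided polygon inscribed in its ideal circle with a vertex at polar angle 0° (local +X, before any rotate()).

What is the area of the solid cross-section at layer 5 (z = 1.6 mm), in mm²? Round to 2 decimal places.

280.72 mm²

At z = 1.6 mm: the cube (footprint 25.5×9) is included at this height (area 229.50 mm²); the cone at (9.5, 3) contributes a regular 8-gon of circumradius 7.817 (interpolated between r1=8 and r2=4.5 at t=0.052) (area = (8/2)·7.817²·sin(360°/8) = 172.85 mm²); the cone at (11.5, 15.5) is not intersected at this z (z outside [3.5, 16]); Combining (union): the regions partially overlap — summed areas 402.35 mm² minus the doubly-counted overlap 121.63 mm² gives 280.72 mm² — area = 280.72 mm². Overall, the cross-section is a single solid region. Net area = 280.72 mm².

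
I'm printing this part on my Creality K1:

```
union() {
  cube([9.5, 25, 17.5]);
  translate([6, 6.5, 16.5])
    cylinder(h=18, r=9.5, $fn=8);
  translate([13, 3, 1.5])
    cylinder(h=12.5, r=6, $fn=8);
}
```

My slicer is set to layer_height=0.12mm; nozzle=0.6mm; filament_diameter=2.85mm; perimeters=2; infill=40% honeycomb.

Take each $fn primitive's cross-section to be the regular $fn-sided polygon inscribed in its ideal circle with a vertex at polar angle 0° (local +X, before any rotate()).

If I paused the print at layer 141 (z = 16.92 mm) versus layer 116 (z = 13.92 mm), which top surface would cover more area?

Layer 141 (z = 16.92): the 9.5×25 cube contributes its full rectangle (area 237.50 mm²); the r=9.5 cylinder at (6, 6.5) contributes a regular 8-gon of circumradius 9.5 (area = (8/2)·9.500²·sin(360°/8) = 255.27 mm²); the cylinder at (13, 3) is absent (z outside [1.5, 14]); Taking the union: the regions partially overlap — summed areas 492.77 mm² minus the doubly-counted overlap 142.01 mm² gives 350.76 mm² — area = 350.76 mm². So its area = 350.76 mm². Layer 116 (z = 13.92): the 9.5×25 cube contributes its full rectangle (area 237.50 mm²); the cylinder at (6, 6.5) does not reach this height (z outside [16.5, 34.5]); the r=6 cylinder at (13, 3) contributes a regular 8-gon of circumradius 6 (area = (8/2)·6.000²·sin(360°/8) = 101.82 mm²); Taking the union: the regions partially overlap — summed areas 339.32 mm² minus the doubly-counted overlap 12.63 mm² gives 326.69 mm² — area = 326.69 mm². So its area = 326.69 mm². Layer 141 is larger (350.76 vs 326.69 mm²).

layer 141 (z = 16.92 mm)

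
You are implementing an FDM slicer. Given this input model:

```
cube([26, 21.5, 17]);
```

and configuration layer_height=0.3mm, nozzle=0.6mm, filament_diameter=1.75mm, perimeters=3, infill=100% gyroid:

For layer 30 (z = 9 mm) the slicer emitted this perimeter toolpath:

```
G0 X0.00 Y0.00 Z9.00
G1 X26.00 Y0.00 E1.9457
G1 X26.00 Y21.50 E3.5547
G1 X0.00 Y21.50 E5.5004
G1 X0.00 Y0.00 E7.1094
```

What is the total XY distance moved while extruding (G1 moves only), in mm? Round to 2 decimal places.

Sum the Euclidean lengths of each G1 segment: total = 95.00 mm.

95.00 mm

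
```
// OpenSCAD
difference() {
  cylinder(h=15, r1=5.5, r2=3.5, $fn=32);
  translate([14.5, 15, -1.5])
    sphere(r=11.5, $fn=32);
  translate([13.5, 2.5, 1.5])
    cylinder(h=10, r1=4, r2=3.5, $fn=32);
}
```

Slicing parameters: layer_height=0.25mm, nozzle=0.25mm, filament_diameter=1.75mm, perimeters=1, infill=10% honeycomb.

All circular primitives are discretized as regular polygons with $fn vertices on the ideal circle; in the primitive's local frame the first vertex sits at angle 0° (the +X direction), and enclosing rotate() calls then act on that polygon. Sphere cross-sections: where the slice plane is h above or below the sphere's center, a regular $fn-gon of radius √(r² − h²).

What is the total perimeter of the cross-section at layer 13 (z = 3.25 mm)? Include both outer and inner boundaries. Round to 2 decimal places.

At z = 3.25 mm: the cone (r1=5.5→r2=3.5) has section circumradius 5.067 here — a regular 32-gon (perimeter = 2·32·5.067·sin(180°/32) = 31.78 mm); the sphere at (14.5, 15): section is a regular 32-gon, circumradius = √(r²−h²) = √(11.5²−4.75²) = 10.473 (perimeter = 2·32·10.473·sin(180°/32) = 65.70 mm); the cone at (13.5, 2.5) (r1=4→r2=3.5) has section circumradius 3.913 here — a regular 32-gon (perimeter = 2·32·3.913·sin(180°/32) = 24.54 mm); After the difference (first − rest): starting from the cone, the r=11.5 sphere at (14.5, 15) misses the remaining region (no effect); the cone at (13.5, 2.5) misses the remaining region (no effect) — boundary = 31.78 mm. Overall, the cross-section is a single solid region. Total boundary length (outer) = 31.78 mm.

31.78 mm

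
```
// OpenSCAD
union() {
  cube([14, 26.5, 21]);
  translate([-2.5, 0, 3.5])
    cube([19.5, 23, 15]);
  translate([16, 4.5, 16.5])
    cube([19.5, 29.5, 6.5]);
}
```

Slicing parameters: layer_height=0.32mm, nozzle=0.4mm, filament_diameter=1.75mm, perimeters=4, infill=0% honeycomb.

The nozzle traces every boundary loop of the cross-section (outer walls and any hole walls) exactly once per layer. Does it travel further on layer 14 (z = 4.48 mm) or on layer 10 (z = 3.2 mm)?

layer 14 (z = 4.48 mm)

Layer 14 (z = 4.48): the cube is present — its section is the full 14×26.5 rectangle (perimeter 81.00 mm); the 19.5×23 cube at (-2.5, 0) contributes its full rectangle (perimeter 85.00 mm); the cube at (16, 4.5) does not reach this height (z outside [16.5, 23]); Taking the union: the regions partially overlap (shared area 322.00 mm²), so the edge portions inside another operand are dropped and the merged outline is re-measured after clipping — boundary = 92.00 mm. So its perimeter = 92.00 mm. Layer 10 (z = 3.2): the cube (footprint 14×26.5) is included at this height (perimeter 81.00 mm); the cube at (-2.5, 0) does not reach this height (z outside [3.5, 18.5]); the cube at (16, 4.5) is absent (z outside [16.5, 23]); Merging all regions: only the 14×26.5 cube is present, so the union is just that shape — boundary = 81.00 mm. So its perimeter = 81.00 mm. Layer 14 is larger (92.00 vs 81.00 mm).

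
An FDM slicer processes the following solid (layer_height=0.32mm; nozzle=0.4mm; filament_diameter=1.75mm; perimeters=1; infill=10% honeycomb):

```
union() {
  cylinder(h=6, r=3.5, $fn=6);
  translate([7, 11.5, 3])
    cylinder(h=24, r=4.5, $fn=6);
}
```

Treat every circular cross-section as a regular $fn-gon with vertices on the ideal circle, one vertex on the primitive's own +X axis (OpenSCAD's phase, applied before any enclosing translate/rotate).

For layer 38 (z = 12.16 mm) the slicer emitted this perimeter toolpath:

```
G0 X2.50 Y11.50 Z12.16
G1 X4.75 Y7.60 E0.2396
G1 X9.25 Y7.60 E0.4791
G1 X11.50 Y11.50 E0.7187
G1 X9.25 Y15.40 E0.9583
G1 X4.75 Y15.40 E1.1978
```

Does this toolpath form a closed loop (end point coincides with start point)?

Start point (G0): (2.50, 11.50). End point (last G1): the path does not return to the start — open.

no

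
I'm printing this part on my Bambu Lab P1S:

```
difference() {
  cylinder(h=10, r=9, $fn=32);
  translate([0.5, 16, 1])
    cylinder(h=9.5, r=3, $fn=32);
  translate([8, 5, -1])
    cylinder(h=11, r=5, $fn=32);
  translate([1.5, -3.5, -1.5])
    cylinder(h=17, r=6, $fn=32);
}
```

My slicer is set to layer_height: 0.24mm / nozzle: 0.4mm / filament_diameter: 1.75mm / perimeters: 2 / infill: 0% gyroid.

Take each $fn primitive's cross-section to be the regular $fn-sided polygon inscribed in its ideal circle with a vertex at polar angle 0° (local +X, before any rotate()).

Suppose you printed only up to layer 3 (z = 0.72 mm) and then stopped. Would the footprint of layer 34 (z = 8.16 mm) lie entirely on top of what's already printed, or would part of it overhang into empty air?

Compare the two slices. At z = 0.72: the cylinder: section is a regular 32-gon, circumradius r=9 (area = (32/2)·9.000²·sin(360°/32) = 252.84 mm²); the cylinder at (0.5, 16) does not reach this height (z outside [1, 10.5]); the cylinder at (8, 5): section is a regular 32-gon, circumradius r=5 (area = (32/2)·5.000²·sin(360°/32) = 78.04 mm²); the r=6 cylinder at (1.5, -3.5) gives a regular 32-gon of circumradius 6 (constant along its height) (area = (32/2)·6.000²·sin(360°/32) = 112.37 mm²); After the difference (first − rest): starting from the r=9 cylinder (252.84 mm²), the r=5 cylinder at (8, 5) partially overlaps it — only the 30.00 mm² overlap (of its 78.04 mm²) is removed, clipping the outline; the r=6 cylinder at (1.5, -3.5) partially overlaps it — only the 106.69 mm² overlap (of its 112.37 mm²) is removed, clipping the outline — area = 116.14 mm². At z = 8.16: the r=9 cylinder contributes a regular 32-gon of circumradius 9 (area = (32/2)·9.000²·sin(360°/32) = 252.84 mm²); the r=3 cylinder at (0.5, 16) gives a regular 32-gon of circumradius 3 (constant along its height) (area = (32/2)·3.000²·sin(360°/32) = 28.09 mm²); the r=5 cylinder at (8, 5) contributes a regular 32-gon of circumradius 5 (area = (32/2)·5.000²·sin(360°/32) = 78.04 mm²); the r=6 cylinder at (1.5, -3.5) contributes a regular 32-gon of circumradius 6 (area = (32/2)·6.000²·sin(360°/32) = 112.37 mm²); Subtracting the remaining from the first: starting from the r=9 cylinder (252.84 mm²), the r=3 cylinder at (0.5, 16) misses the remaining region (no effect); the r=5 cylinder at (8, 5) partially overlaps it — only the 30.00 mm² overlap (of its 78.04 mm²) is removed, clipping the outline; the r=6 cylinder at (1.5, -3.5) partially overlaps it — only the 106.69 mm² overlap (of its 112.37 mm²) is removed, clipping the outline — area = 116.14 mm². Checking containment: the cross-section at z = 8.16 is a subset of the cross-section at z = 0.72.

entirely on top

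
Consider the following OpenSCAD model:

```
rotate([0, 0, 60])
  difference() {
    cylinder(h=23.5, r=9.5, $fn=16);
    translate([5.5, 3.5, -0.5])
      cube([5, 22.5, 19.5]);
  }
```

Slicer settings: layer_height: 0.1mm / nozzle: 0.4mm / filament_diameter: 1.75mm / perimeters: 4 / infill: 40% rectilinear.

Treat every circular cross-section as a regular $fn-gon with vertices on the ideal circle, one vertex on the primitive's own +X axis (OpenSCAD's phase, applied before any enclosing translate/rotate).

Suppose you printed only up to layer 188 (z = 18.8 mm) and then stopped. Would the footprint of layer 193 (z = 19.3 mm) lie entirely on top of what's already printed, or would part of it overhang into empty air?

part overhangs

Compare the two slices. At z = 18.8: the r=9.5 cylinder gives a regular 16-gon of circumradius 9.5 (constant along its height) (area = (16/2)·9.500²·sin(360°/16) = 276.30 mm²); the 5×22.5 cube at (5.5, 3.5) contributes its full rectangle (area 112.50 mm²); Taking the first minus the rest: starting from the r=9.5 cylinder (276.30 mm²), the 5×22.5 cube at (5.5, 3.5) partially overlaps it — only the 7.87 mm² overlap (of its 112.50 mm²) is removed, clipping the outline — area = 268.43 mm²; (rotated 60° about Z; rotation is an isometry so areas/perimeters/island counts are preserved). At z = 19.3: the cylinder: section is a regular 16-gon, circumradius r=9.5 (area = (16/2)·9.500²·sin(360°/16) = 276.30 mm²); the cube at (5.5, 3.5) does not reach this height (z outside [-0.5, 19]); Subtracting the remaining from the first: none of the subtracted shapes is present at this height, so the r=9.5 cylinder is unchanged — area = 276.30 mm²; (rotated 60° about Z; rotation is an isometry so areas/perimeters/island counts are preserved). Checking containment: at z = 19.3 the cross-section extends beyond the z = 18.8 cross-section by about 7.87 mm².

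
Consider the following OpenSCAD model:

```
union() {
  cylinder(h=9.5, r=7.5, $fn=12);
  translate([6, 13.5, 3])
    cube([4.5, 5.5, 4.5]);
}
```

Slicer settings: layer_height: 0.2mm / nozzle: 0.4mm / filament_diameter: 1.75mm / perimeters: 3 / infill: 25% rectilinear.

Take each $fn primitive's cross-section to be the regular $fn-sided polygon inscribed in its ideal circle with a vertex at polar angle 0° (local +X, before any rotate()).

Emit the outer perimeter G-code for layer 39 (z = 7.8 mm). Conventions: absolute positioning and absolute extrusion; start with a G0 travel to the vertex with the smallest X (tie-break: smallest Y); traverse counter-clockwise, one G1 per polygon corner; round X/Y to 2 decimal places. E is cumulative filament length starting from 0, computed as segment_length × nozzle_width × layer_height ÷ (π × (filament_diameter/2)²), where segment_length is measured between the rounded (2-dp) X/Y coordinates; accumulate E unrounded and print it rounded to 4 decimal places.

G0 X-7.50 Y0.00 Z7.80
G1 X-6.50 Y-3.75 E0.1291
G1 X-3.75 Y-6.50 E0.2584
G1 X0.00 Y-7.50 E0.3875
G1 X3.75 Y-6.50 E0.5166
G1 X6.50 Y-3.75 E0.6460
G1 X7.50 Y0.00 E0.7750
G1 X6.50 Y3.75 E0.9041
G1 X3.75 Y6.50 E1.0335
G1 X0.00 Y7.50 E1.1626
G1 X-3.75 Y6.50 E1.2916
G1 X-6.50 Y3.75 E1.4210
G1 X-7.50 Y0.00 E1.5501

At z = 7.8 mm: the cylinder: section is a regular 12-gon, circumradius r=7.5; the cube at (6, 13.5) is absent (z outside [3, 7.5]); Combining (union): only the r=7.5 cylinder is present, so the union is just that shape — 1 connected region. The outline is a single polygon with 12 vertices. Extrusion per mm of travel: 0.4 × 0.2 / (π × 0.875²) = 0.033260. Accumulating E over each segment gives final E = 1.5501.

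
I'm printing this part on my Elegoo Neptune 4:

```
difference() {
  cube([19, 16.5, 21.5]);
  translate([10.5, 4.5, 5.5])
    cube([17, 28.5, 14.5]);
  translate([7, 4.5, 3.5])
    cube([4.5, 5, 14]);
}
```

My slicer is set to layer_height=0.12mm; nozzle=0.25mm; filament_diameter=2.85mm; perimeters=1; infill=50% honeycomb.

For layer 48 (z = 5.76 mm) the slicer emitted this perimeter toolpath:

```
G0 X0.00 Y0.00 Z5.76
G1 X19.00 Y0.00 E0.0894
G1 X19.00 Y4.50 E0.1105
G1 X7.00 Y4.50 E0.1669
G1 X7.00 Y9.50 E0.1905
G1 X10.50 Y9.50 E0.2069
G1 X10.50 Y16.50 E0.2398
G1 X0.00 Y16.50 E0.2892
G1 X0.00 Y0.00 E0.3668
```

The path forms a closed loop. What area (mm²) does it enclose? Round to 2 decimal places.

194.00 mm²

Apply the shoelace formula to the sequence of (X, Y) vertices; enclosed area = 194.00 mm².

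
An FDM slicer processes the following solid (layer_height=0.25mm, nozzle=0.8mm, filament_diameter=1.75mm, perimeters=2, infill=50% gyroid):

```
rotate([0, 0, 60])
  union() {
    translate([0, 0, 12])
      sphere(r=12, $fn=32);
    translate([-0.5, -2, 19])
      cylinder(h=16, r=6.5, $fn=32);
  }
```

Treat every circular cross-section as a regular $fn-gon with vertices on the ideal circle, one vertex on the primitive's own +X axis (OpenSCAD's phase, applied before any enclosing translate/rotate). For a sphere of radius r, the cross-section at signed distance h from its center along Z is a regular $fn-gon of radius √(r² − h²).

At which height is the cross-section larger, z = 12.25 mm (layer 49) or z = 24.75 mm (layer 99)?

Layer 49 (z = 12.25): the r=12 sphere contributes a regular 32-gon of circumradius √(12²−0.25²) = 11.997 (area = (32/2)·11.997²·sin(360°/32) = 449.29 mm²); the cylinder at (-0.5, -2) is absent (z outside [19, 35]); Combining (union): only the r=12 sphere is present, so the union is just that shape — area = 449.29 mm²; (rotated 60° about Z; rotation is an isometry so areas/perimeters/island counts are preserved). So its area = 449.29 mm². Layer 99 (z = 24.75): the sphere is absent (|z−center|=12.750 > r=12); the r=6.5 cylinder at (-0.5, -2) gives a regular 32-gon of circumradius 6.5 (constant along its height) (area = (32/2)·6.500²·sin(360°/32) = 131.88 mm²); Taking the union: only the r=6.5 cylinder at (-0.5, -2) is present, so the union is just that shape — area = 131.88 mm²; (whole slice rotated 60° about Z — lengths, areas and connectivity unchanged). So its area = 131.88 mm². Layer 49 is larger (449.29 vs 131.88 mm²).

layer 49 (z = 12.25 mm)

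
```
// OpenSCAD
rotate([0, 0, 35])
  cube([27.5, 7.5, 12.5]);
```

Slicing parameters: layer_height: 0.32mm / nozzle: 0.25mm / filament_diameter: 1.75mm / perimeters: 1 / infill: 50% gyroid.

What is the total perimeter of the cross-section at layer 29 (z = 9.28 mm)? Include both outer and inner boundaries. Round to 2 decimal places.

At z = 9.28 mm: the 27.5×7.5 cube contributes its full rectangle (perimeter 70.00 mm); (whole slice rotated 35° about Z — lengths, areas and connectivity unchanged). Overall, the cross-section is a single solid region. Total boundary length (outer) = 70.00 mm.

70.00 mm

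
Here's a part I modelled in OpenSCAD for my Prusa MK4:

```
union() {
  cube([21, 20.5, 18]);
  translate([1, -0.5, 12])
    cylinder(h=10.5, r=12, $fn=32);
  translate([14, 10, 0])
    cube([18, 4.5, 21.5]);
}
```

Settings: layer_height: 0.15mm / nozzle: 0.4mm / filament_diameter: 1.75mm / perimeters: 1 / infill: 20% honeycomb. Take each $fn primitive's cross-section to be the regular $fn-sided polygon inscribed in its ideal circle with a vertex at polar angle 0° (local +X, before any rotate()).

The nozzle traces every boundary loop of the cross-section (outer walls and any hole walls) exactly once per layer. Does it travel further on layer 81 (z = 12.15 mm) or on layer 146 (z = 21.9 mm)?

layer 81 (z = 12.15 mm)

Layer 81 (z = 12.15): the 21×20.5 cube contributes its full rectangle (perimeter 83.00 mm); the cylinder at (1, -0.5): section is a regular 32-gon, circumradius r=12 (perimeter = 2·32·12.000·sin(180°/32) = 75.28 mm); the 18×4.5 cube at (14, 10) contributes its full rectangle (perimeter 45.00 mm); Taking the union: the regions partially overlap (shared area 149.34 mm²), so the edge portions inside another operand are dropped and the merged outline is re-measured after clipping — boundary = 136.60 mm. So its perimeter = 136.60 mm. Layer 146 (z = 21.9): the cube does not reach this height (z outside [0, 18]); the r=12 cylinder at (1, -0.5) gives a regular 32-gon of circumradius 12 (constant along its height) (perimeter = 2·32·12.000·sin(180°/32) = 75.28 mm); the cube at (14, 10) is not intersected at this z (z outside [0, 21.5]); Merging all regions: only the r=12 cylinder at (1, -0.5) is present, so the union is just that shape — boundary = 75.28 mm. So its perimeter = 75.28 mm. Layer 81 is larger (136.60 vs 75.28 mm).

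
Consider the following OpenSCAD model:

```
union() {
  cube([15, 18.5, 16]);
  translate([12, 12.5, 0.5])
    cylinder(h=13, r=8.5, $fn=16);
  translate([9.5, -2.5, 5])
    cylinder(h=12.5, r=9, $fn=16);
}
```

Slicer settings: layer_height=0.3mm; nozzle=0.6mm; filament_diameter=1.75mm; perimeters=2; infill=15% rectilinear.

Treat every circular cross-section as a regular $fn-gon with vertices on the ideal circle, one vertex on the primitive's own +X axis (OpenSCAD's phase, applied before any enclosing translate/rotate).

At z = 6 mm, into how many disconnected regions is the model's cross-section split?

At z = 6 mm: the cube (footprint 15×18.5) is included at this height; the r=8.5 cylinder at (12, 12.5) gives a regular 16-gon of circumradius 8.5 (constant along its height); the cylinder at (9.5, -2.5): section is a regular 16-gon, circumradius r=9; Merging all regions: the regions partially overlap (shared area 215.42 mm²), so overlapping operands fuse into one piece — 1 connected region. The result has 1 disconnected region.

1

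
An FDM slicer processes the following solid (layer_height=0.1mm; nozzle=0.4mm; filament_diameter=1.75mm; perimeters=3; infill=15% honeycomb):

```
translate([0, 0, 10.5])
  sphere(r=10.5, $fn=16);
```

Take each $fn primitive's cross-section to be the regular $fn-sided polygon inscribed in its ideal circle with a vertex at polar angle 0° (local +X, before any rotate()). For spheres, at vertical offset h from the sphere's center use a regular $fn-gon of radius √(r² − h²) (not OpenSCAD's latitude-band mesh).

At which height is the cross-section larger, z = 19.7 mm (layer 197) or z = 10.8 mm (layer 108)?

layer 108 (z = 10.8 mm)

Layer 197 (z = 19.7): the r=10.5 sphere slices to a regular 16-gon of circumradius 5.061 (√(r²−h²) with h=9.2 from center) (area = (16/2)·5.061²·sin(360°/16) = 78.40 mm²). So its area = 78.40 mm². Layer 108 (z = 10.8): the r=10.5 sphere contributes a regular 16-gon of circumradius √(10.5²−0.3²) = 10.496 (area = (16/2)·10.496²·sin(360°/16) = 337.25 mm²). So its area = 337.25 mm². Layer 108 is larger (337.25 vs 78.40 mm²).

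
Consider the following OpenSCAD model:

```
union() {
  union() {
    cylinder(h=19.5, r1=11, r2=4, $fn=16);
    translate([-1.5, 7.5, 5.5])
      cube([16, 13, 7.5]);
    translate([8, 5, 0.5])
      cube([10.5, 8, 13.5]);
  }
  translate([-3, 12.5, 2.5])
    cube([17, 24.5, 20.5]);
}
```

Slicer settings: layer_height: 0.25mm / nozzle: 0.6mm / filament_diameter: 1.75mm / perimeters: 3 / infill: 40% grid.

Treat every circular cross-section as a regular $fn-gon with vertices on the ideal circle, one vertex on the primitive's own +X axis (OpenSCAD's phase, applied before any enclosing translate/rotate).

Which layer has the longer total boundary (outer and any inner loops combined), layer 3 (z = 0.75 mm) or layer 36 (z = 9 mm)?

layer 36 (z = 9 mm)

Layer 3 (z = 0.75): the cone (r1=11→r2=4) has section circumradius 10.731 here — a regular 16-gon (perimeter = 2·16·10.731·sin(180°/16) = 66.99 mm); the cube at (-1.5, 7.5) is absent (z outside [5.5, 13]); the cube at (8, 5) (footprint 10.5×8) is included at this height (perimeter 37.00 mm); Taking the union: the regions partially overlap (shared area 1.30 mm²), so the edge portions inside another operand are dropped and the merged outline is re-measured after clipping — boundary = 98.33 mm; the cube at (-3, 12.5) does not reach this height (z outside [2.5, 23]); Combining (union): only the result so far is present, so the union is just that shape — boundary = 98.33 mm. So its perimeter = 98.33 mm. Layer 36 (z = 9): the cone contributes a regular 16-gon of circumradius 7.769 (interpolated between r1=11 and r2=4 at t=0.462) (perimeter = 2·16·7.769·sin(180°/16) = 48.50 mm); the 16×13 cube at (-1.5, 7.5) contributes its full rectangle (perimeter 58.00 mm); the cube at (8, 5) (footprint 10.5×8) is included at this height (perimeter 37.00 mm); Merging all regions: the regions partially overlap (shared area 36.11 mm²), so the edge portions inside another operand are dropped and the merged outline is re-measured after clipping — boundary = 114.04 mm; the 17×24.5 cube at (-3, 12.5) contributes its full rectangle (perimeter 83.00 mm); Taking the union: the regions partially overlap (shared area 124.00 mm²), so the edge portions inside another operand are dropped and the merged outline is re-measured after clipping — boundary = 150.04 mm. So its perimeter = 150.04 mm. Layer 36 is larger (150.04 vs 98.33 mm).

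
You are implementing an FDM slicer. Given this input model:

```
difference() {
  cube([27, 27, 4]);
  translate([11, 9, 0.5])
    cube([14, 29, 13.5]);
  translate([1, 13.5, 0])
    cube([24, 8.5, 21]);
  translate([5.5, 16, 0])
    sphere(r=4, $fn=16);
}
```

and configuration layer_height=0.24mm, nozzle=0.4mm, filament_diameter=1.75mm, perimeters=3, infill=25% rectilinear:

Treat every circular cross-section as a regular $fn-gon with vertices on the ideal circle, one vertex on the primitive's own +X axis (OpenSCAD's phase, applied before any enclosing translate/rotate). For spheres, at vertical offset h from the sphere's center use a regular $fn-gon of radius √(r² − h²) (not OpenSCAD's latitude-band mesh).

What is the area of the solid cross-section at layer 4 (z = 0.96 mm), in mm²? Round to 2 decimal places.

386.61 mm²

At z = 0.96 mm: the cube (footprint 27×27) is included at this height (area 729.00 mm²); the cube at (11, 9) is present — its section is the full 14×29 rectangle (area 406.00 mm²); the 24×8.5 cube at (1, 13.5) contributes its full rectangle (area 204.00 mm²); the r=4 sphere at (5.5, 16) slices to a regular 16-gon of circumradius 3.883 (√(r²−h²) with h=0.96 from center) (area = (16/2)·3.883²·sin(360°/16) = 46.16 mm²); After the difference (first − rest): starting from the 27×27 cube (729.00 mm²), the 14×29 cube at (11, 9) partially overlaps it — only the 252.00 mm² overlap (of its 406.00 mm²) is removed, clipping the outline; the 24×8.5 cube at (1, 13.5) partially overlaps it — only the 85.00 mm² overlap (of its 204.00 mm²) is removed, clipping the outline; the r=4 sphere at (5.5, 16) partially overlaps it — only the 5.39 mm² overlap (of its 46.16 mm²) is removed, clipping the outline — area = 386.61 mm². Overall, the cross-section is a single solid region. Net area = 386.61 mm².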